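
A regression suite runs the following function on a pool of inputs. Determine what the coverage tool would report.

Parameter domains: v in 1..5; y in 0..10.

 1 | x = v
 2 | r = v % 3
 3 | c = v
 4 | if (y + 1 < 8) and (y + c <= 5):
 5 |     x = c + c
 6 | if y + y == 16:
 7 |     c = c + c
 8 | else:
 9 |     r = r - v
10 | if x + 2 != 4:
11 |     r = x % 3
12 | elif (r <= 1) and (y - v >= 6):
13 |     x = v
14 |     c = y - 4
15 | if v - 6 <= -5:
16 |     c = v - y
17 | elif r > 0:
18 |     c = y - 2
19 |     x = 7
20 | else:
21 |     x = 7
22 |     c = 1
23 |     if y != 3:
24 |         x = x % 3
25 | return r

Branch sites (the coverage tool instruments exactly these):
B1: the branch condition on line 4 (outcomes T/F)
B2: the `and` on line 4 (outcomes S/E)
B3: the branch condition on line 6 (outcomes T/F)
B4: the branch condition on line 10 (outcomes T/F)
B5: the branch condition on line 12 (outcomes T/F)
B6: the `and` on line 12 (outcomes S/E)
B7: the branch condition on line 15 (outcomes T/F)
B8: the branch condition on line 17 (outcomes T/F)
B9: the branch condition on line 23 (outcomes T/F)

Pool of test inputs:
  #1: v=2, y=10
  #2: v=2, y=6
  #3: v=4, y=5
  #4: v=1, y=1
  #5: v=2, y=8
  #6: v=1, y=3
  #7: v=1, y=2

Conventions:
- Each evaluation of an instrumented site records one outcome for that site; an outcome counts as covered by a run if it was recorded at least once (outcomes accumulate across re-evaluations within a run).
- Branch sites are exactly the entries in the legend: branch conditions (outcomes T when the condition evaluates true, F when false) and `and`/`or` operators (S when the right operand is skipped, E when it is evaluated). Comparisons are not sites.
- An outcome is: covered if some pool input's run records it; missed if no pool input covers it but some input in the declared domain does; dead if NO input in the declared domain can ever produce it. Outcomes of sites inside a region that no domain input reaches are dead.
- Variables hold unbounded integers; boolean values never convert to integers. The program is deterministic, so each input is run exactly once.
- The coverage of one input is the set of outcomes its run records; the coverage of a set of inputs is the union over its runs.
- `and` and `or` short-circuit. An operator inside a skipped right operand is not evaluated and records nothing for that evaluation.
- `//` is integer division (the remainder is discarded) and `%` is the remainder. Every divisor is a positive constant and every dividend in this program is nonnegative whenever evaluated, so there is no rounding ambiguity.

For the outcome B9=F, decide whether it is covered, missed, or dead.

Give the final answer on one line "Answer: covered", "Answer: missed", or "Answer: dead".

no pool input records B9=F
but domain input (v=3, y=3) does record it -> reachable, so missed

Answer: missed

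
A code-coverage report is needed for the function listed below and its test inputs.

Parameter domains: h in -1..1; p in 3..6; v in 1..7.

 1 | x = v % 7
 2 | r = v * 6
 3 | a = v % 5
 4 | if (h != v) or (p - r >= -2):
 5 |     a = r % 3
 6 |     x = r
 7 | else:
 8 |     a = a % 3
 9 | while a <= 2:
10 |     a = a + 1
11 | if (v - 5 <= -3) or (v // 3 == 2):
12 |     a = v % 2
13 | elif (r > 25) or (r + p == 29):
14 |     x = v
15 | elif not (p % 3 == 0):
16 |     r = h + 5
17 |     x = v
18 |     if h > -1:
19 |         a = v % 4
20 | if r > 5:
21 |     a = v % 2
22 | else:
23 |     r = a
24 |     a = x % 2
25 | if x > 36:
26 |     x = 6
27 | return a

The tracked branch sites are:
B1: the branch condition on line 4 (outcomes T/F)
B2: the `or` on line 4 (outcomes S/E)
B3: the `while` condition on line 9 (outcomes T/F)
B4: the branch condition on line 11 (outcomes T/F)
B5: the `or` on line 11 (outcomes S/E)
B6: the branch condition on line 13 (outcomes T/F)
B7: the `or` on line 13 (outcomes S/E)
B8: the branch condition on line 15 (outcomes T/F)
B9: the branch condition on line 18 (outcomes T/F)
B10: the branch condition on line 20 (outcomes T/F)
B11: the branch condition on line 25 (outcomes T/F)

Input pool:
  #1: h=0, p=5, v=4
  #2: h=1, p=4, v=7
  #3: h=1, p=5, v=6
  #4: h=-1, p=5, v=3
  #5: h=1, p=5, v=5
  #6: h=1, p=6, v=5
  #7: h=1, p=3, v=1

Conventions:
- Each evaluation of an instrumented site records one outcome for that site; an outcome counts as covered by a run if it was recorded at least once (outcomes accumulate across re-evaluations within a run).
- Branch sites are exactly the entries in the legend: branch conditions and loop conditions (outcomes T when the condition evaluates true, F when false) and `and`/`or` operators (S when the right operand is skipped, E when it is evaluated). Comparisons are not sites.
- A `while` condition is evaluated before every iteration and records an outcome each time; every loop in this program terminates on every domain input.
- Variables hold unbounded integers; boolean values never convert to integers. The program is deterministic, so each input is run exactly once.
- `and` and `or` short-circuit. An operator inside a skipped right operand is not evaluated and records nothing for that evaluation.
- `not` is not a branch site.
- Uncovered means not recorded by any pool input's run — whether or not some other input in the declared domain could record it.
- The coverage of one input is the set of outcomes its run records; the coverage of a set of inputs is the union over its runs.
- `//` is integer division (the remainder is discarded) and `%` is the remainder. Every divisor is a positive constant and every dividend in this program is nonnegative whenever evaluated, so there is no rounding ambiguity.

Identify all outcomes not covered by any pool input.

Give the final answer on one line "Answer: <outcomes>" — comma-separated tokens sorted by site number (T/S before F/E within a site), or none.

input #1, h=0, p=5, v=4: events B2->S, B1->T, B3->T, B3->T, B3->T, B3->F, B5->E, B4->F, B7->E, B6->T, B10->T, B11->F; outcomes B1=T, B2=S, B3=T, B3=F, B4=F, B5=E, B6=T, B7=E, B10=T, B11=F
input #2, h=1, p=4, v=7: events B2->S, B1->T, B3->T, B3->T, B3->T, B3->F, B5->E, B4->T, B10->T, B11->T; outcomes B1=T, B2=S, B3=T, B3=F, B4=T, B5=E, B10=T, B11=T
input #3, h=1, p=5, v=6: events B2->S, B1->T, B3->T, B3->T, B3->T, B3->F, B5->E, B4->T, B10->T, B11->F; outcomes B1=T, B2=S, B3=T, B3=F, B4=T, B5=E, B10=T, B11=F
input #4, h=-1, p=5, v=3: events B2->S, B1->T, B3->T, B3->T, B3->T, B3->F, B5->E, B4->F, B7->E, B6->F, B8->T, B9->F, B10->F, B11->F; outcomes B1=T, B2=S, B3=T, B3=F, B4=F, B5=E, B6=F, B7=E, B8=T, B9=F, B10=F, B11=F
input #5, h=1, p=5, v=5: events B2->S, B1->T, B3->T, B3->T, B3->T, B3->F, B5->E, B4->F, B7->S, B6->T, B10->T, B11->F; outcomes B1=T, B2=S, B3=T, B3=F, B4=F, B5=E, B6=T, B7=S, B10=T, B11=F
input #6, h=1, p=6, v=5: events B2->S, B1->T, B3->T, B3->T, B3->T, B3->F, B5->E, B4->F, B7->S, B6->T, B10->T, B11->F; outcomes B1=T, B2=S, B3=T, B3=F, B4=F, B5=E, B6=T, B7=S, B10=T, B11=F
input #7, h=1, p=3, v=1: events B2->E, B1->F, B3->T, B3->T, B3->F, B5->S, B4->T, B10->T, B11->F; outcomes B1=F, B2=E, B3=T, B3=F, B4=T, B5=S, B10=T, B11=F
union over the pool: B1=T, B1=F, B2=S, B2=E, B3=T, B3=F, B4=T, B4=F, B5=S, B5=E, B6=T, B6=F, B7=S, B7=E, B8=T, B9=F, B10=T, B10=F, B11=T, B11=F
uncovered (2 of 22): B8=F, B9=T

Answer: B8=F, B9=T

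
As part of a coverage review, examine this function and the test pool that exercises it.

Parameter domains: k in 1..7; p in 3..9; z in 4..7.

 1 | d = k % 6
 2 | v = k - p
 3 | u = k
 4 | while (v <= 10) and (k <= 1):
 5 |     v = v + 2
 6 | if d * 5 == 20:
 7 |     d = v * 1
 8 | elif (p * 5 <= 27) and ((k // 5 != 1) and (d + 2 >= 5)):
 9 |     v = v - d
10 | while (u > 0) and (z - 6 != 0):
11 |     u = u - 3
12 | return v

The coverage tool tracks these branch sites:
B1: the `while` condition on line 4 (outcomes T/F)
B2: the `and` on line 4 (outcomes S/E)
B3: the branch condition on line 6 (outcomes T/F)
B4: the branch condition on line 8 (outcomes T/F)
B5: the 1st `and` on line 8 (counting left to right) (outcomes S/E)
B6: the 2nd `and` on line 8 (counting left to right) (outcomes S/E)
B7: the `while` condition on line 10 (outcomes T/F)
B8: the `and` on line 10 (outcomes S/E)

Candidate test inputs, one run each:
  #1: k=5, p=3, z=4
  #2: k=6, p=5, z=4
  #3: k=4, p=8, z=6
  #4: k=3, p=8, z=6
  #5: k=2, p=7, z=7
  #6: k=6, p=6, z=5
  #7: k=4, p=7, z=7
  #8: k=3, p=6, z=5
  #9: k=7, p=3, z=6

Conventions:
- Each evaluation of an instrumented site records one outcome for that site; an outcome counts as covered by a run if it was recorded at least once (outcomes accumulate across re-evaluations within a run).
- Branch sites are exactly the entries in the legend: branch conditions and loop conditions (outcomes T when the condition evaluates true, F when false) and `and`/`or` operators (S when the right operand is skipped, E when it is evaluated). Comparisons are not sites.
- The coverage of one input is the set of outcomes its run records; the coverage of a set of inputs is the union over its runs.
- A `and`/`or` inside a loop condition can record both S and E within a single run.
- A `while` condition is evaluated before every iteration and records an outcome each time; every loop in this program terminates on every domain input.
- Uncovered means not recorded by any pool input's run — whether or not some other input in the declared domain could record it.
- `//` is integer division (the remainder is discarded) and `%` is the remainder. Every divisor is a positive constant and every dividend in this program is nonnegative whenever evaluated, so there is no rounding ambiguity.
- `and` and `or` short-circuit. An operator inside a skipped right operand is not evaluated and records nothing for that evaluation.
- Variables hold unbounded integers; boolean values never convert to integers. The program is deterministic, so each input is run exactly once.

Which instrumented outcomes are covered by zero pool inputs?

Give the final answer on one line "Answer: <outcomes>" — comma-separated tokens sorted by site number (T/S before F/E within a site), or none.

input #1, k=5, p=3, z=4: events B2->E, B1->F, B3->F, B5->E, B6->S, B4->F, B8->E, B7->T, B8->E, B7->T, B8->S, B7->F; outcomes B1=F, B2=E, B3=F, B4=F, B5=E, B6=S, B7=T, B7=F, B8=S, B8=E
input #2, k=6, p=5, z=4: events B2->E, B1->F, B3->F, B5->E, B6->S, B4->F, B8->E, B7->T, B8->E, B7->T, B8->S, B7->F; outcomes B1=F, B2=E, B3=F, B4=F, B5=E, B6=S, B7=T, B7=F, B8=S, B8=E
input #3, k=4, p=8, z=6: events B2->E, B1->F, B3->T, B8->E, B7->F; outcomes B1=F, B2=E, B3=T, B7=F, B8=E
input #4, k=3, p=8, z=6: events B2->E, B1->F, B3->F, B5->S, B4->F, B8->E, B7->F; outcomes B1=F, B2=E, B3=F, B4=F, B5=S, B7=F, B8=E
input #5, k=2, p=7, z=7: events B2->E, B1->F, B3->F, B5->S, B4->F, B8->E, B7->T, B8->S, B7->F; outcomes B1=F, B2=E, B3=F, B4=F, B5=S, B7=T, B7=F, B8=S, B8=E
input #6, k=6, p=6, z=5: events B2->E, B1->F, B3->F, B5->S, B4->F, B8->E, B7->T, B8->E, B7->T, B8->S, B7->F; outcomes B1=F, B2=E, B3=F, B4=F, B5=S, B7=T, B7=F, B8=S, B8=E
input #7, k=4, p=7, z=7: events B2->E, B1->F, B3->T, B8->E, B7->T, B8->E, B7->T, B8->S, B7->F; outcomes B1=F, B2=E, B3=T, B7=T, B7=F, B8=S, B8=E
input #8, k=3, p=6, z=5: events B2->E, B1->F, B3->F, B5->S, B4->F, B8->E, B7->T, B8->S, B7->F; outcomes B1=F, B2=E, B3=F, B4=F, B5=S, B7=T, B7=F, B8=S, B8=E
input #9, k=7, p=3, z=6: events B2->E, B1->F, B3->F, B5->E, B6->S, B4->F, B8->E, B7->F; outcomes B1=F, B2=E, B3=F, B4=F, B5=E, B6=S, B7=F, B8=E
union over the pool: B1=F, B2=E, B3=T, B3=F, B4=F, B5=S, B5=E, B6=S, B7=T, B7=F, B8=S, B8=E
uncovered (4 of 16): B1=T, B2=S, B4=T, B6=E

Answer: B1=T, B2=S, B4=T, B6=E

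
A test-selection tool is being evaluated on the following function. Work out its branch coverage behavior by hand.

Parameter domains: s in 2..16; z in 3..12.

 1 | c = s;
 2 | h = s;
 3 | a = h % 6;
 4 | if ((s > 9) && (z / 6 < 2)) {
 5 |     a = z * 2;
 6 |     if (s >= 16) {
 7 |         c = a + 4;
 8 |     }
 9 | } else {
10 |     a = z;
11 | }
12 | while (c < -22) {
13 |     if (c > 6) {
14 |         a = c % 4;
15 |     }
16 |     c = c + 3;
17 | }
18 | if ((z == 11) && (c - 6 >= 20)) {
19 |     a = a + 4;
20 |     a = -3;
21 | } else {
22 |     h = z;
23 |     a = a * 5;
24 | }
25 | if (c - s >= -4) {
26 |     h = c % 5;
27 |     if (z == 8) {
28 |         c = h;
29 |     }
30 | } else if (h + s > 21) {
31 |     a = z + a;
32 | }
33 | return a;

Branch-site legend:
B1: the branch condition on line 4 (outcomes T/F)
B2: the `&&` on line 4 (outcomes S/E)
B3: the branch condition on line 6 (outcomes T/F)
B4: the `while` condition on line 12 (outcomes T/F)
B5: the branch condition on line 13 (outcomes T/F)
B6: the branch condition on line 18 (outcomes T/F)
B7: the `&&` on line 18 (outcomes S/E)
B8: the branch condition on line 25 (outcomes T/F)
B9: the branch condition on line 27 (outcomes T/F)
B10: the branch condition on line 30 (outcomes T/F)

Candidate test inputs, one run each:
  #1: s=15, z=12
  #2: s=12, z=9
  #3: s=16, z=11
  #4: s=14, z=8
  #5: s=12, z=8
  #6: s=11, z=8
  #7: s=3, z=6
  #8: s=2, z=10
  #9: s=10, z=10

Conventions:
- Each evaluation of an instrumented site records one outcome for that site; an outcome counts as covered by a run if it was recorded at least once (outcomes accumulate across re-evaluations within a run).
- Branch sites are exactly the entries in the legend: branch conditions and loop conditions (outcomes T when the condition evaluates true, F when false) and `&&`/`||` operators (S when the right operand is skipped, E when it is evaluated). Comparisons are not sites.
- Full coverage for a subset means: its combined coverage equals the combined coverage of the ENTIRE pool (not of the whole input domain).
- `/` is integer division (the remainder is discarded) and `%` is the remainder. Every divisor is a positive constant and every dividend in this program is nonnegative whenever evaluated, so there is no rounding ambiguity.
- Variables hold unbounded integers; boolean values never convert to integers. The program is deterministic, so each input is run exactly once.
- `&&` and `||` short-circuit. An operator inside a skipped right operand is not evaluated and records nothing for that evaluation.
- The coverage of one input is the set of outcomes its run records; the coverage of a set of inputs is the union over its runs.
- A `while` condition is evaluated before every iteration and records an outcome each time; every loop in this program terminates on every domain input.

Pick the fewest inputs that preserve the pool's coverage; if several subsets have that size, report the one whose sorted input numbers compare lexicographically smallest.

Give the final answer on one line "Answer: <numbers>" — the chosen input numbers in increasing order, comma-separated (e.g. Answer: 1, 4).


#1 (s=15, z=12) -> covered: B1=F, B2=E, B4=F, B6=F, B7=S, B8=T, B9=F
#2 (s=12, z=9) -> covered: B1=T, B2=E, B3=F, B4=F, B6=F, B7=S, B8=T, B9=F
#3 (s=16, z=11) -> covered: B1=T, B2=E, B3=T, B4=F, B6=T, B7=E, B8=T, B9=F
#4 (s=14, z=8) -> covered: B1=T, B2=E, B3=F, B4=F, B6=F, B7=S, B8=T, B9=T
#5 (s=12, z=8) -> covered: B1=T, B2=E, B3=F, B4=F, B6=F, B7=S, B8=T, B9=T
#6 (s=11, z=8) -> covered: B1=T, B2=E, B3=F, B4=F, B6=F, B7=S, B8=T, B9=T
#7 (s=3, z=6) -> covered: B1=F, B2=S, B4=F, B6=F, B7=S, B8=T, B9=F
#8 (s=2, z=10) -> covered: B1=F, B2=S, B4=F, B6=F, B7=S, B8=T, B9=F
#9 (s=10, z=10) -> covered: B1=T, B2=E, B3=F, B4=F, B6=F, B7=S, B8=T, B9=F
union over all inputs: B1=T, B1=F, B2=S, B2=E, B3=T, B3=F, B4=F, B6=T, B6=F, B7=S, B7=E, B8=T, B9=T, B9=F (14 outcomes)
size 1 is not enough: best union over all size-1 subsets is 8/14
size 2 is not enough: best union over all size-2 subsets is 12/14
size 3: inputs {3, 4, 7} cover all 14 outcomes, and no lexicographically smaller subset of this size does
Answer: 3, 4, 7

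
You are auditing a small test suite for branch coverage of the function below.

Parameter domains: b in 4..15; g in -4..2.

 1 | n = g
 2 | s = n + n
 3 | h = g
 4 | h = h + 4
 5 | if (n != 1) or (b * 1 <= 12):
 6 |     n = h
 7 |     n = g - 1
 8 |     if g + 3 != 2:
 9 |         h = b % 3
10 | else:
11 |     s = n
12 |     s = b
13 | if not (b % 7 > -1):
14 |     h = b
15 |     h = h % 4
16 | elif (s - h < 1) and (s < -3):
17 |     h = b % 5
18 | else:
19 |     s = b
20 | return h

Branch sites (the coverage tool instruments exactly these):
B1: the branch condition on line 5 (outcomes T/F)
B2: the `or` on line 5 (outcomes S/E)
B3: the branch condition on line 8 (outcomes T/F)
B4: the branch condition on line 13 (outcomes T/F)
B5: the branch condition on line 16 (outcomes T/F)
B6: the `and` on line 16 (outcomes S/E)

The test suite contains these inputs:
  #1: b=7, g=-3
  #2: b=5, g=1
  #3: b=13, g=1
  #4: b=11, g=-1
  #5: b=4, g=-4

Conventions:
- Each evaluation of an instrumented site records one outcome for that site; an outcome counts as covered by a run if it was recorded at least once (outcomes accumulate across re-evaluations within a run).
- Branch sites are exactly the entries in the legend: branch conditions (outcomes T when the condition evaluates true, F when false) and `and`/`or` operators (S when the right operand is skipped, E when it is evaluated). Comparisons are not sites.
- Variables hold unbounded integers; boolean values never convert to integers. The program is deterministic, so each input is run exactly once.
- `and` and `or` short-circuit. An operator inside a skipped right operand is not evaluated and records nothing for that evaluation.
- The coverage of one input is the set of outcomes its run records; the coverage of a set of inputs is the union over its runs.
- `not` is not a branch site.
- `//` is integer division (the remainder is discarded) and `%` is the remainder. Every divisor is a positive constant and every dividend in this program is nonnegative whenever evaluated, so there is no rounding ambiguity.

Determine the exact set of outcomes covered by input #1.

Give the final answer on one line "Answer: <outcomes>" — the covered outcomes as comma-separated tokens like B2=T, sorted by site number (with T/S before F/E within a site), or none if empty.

Event log for input #1 (b=7, g=-3):
  B2->S, B1->T, B3->T, B4->F, B6->E, B5->T
as a set, this run covers: B1=T, B2=S, B3=T, B4=F, B5=T, B6=E

Answer: B1=T, B2=S, B3=T, B4=F, B5=T, B6=E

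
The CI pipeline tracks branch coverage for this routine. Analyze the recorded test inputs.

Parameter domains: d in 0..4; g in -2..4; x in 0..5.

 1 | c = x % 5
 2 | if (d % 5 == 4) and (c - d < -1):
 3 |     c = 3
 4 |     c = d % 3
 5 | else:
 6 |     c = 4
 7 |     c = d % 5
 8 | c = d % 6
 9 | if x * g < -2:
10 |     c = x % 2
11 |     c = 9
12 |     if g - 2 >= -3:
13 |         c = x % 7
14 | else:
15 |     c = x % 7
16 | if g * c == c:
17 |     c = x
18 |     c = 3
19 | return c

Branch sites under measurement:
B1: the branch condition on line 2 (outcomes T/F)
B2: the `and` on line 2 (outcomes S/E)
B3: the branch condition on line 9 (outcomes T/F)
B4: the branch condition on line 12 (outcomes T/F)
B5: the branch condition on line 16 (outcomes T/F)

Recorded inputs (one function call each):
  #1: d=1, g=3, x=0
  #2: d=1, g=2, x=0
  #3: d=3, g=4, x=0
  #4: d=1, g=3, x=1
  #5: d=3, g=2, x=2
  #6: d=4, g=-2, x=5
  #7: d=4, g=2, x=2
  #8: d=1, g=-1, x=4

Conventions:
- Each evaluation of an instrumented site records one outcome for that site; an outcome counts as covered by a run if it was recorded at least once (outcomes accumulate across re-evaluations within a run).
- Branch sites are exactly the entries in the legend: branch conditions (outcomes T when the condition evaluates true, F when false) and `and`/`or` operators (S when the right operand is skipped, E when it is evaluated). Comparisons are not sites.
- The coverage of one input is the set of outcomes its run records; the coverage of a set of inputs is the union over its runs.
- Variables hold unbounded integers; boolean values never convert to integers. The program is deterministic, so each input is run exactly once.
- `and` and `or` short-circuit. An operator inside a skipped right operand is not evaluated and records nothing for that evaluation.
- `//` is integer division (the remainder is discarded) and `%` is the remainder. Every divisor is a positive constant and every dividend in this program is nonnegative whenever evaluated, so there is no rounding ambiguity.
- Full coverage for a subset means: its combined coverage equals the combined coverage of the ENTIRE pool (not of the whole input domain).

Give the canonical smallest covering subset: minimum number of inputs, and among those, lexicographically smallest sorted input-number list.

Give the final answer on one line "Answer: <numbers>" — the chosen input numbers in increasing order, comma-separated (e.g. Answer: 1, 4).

run #1 (d=1, g=3, x=0) records B1=F, B2=S, B3=F, B5=T
run #2 (d=1, g=2, x=0) records B1=F, B2=S, B3=F, B5=T
run #3 (d=3, g=4, x=0) records B1=F, B2=S, B3=F, B5=T
run #4 (d=1, g=3, x=1) records B1=F, B2=S, B3=F, B5=F
run #5 (d=3, g=2, x=2) records B1=F, B2=S, B3=F, B5=F
run #6 (d=4, g=-2, x=5) records B1=T, B2=E, B3=T, B4=F, B5=F
run #7 (d=4, g=2, x=2) records B1=T, B2=E, B3=F, B5=F
run #8 (d=1, g=-1, x=4) records B1=F, B2=S, B3=T, B4=T, B5=F
the full pool covers 10 outcomes: B1=T, B1=F, B2=S, B2=E, B3=T, B3=F, B4=T, B4=F, B5=T, B5=F
checked all size-1 subsets: none covers 10 outcomes (max 5/10)
checked all size-2 subsets: none covers 10 outcomes (max 9/10)
size 3: inputs {1, 6, 8} cover all 10 outcomes, and no lexicographically smaller subset of this size does

Answer: 1, 6, 8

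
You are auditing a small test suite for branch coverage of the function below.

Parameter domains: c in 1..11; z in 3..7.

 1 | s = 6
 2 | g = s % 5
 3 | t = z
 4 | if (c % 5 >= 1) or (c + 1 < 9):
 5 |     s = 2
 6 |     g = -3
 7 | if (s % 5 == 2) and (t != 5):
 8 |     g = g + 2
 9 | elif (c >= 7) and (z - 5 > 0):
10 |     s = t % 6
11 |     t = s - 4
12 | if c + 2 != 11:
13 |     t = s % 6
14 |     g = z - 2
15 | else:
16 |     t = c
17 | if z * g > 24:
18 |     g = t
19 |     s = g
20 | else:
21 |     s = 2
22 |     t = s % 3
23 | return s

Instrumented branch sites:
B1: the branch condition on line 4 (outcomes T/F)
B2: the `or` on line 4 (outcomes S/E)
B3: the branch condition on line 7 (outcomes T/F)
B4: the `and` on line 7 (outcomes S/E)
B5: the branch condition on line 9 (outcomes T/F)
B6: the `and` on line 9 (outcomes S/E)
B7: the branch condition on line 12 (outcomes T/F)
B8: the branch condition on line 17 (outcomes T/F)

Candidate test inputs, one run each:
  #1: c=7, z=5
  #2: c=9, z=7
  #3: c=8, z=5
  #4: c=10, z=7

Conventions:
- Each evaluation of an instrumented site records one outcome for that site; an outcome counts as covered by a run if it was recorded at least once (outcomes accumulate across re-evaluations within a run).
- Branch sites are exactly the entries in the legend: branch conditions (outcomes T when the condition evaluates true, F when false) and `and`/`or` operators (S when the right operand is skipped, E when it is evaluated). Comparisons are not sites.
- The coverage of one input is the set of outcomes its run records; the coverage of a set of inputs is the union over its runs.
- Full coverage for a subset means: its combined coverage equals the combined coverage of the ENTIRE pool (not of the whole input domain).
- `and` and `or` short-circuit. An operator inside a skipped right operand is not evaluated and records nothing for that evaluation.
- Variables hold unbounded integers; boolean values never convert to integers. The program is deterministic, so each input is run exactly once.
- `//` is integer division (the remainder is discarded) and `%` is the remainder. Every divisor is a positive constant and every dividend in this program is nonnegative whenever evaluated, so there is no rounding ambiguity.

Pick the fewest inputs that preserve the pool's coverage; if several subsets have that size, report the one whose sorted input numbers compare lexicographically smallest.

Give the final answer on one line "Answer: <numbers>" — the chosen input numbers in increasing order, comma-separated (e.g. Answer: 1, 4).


test 1 (c=7, z=5) fires B2->S, B1->T, B4->E, B3->F, B6->E, B5->F, B7->T, B8->F; hits B1=T, B2=S, B3=F, B4=E, B5=F, B6=E, B7=T, B8=F
test 2 (c=9, z=7) fires B2->S, B1->T, B4->E, B3->T, B7->F, B8->F; hits B1=T, B2=S, B3=T, B4=E, B7=F, B8=F
test 3 (c=8, z=5) fires B2->S, B1->T, B4->E, B3->F, B6->E, B5->F, B7->T, B8->F; hits B1=T, B2=S, B3=F, B4=E, B5=F, B6=E, B7=T, B8=F
test 4 (c=10, z=7) fires B2->E, B1->F, B4->S, B3->F, B6->E, B5->T, B7->T, B8->T; hits B1=F, B2=E, B3=F, B4=S, B5=T, B6=E, B7=T, B8=T
pool-wide coverage (15 outcomes): B1=T, B1=F, B2=S, B2=E, B3=T, B3=F, B4=S, B4=E, B5=T, B5=F, B6=E, B7=T, B7=F, B8=T, B8=F
size 1 is not enough: best union over all size-1 subsets is 8/15
size 2 is not enough: best union over all size-2 subsets is 14/15
the canonical winner is {1, 2, 4}: size 3, full 15-outcome coverage, earliest index list among size-3 covers
Answer: 1, 2, 4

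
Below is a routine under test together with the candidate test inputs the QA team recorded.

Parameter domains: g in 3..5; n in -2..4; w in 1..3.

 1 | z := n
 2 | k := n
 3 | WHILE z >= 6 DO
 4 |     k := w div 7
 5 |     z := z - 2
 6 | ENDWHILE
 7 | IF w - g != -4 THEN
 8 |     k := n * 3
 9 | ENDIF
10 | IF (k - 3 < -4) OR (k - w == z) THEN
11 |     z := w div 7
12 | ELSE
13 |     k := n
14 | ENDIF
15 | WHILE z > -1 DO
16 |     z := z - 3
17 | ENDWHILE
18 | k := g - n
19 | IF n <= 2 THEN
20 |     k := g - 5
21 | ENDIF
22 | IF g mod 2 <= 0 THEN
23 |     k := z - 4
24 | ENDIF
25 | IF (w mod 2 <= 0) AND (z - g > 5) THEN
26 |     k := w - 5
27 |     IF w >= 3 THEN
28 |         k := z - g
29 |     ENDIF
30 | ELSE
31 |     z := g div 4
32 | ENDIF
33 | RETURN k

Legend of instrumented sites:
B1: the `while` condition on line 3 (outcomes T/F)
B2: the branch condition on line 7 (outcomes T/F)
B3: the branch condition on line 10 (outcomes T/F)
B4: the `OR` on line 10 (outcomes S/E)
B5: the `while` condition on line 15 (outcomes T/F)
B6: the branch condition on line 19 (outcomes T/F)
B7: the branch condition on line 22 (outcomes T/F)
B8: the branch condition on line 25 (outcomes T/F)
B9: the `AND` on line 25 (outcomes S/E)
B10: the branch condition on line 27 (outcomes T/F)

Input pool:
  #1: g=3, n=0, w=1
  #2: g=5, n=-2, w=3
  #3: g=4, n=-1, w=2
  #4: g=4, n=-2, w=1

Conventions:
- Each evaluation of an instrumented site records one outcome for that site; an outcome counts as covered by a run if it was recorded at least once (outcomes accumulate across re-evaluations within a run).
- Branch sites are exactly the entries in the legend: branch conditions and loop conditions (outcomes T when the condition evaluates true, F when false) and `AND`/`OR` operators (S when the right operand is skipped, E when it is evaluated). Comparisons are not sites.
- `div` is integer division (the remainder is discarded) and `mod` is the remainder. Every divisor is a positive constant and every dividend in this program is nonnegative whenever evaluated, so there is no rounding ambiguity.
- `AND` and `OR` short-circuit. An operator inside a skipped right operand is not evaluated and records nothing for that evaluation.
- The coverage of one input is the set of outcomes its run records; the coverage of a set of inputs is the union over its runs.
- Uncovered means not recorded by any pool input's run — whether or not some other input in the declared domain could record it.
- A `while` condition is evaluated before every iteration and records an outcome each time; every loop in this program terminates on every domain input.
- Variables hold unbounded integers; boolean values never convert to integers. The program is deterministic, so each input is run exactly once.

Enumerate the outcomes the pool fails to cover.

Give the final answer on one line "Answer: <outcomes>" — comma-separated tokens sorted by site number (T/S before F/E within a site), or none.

input #1 (g=3, n=0, w=1): events B1->F, B2->T, B4->E, B3->F, B5->T, B5->F, B6->T, B7->F, B9->S, B8->F; covers B1=F, B2=T, B3=F, B4=E, B5=T, B5=F, B6=T, B7=F, B8=F, B9=S
input #2 (g=5, n=-2, w=3): events B1->F, B2->T, B4->S, B3->T, B5->T, B5->F, B6->T, B7->F, B9->S, B8->F; covers B1=F, B2=T, B3=T, B4=S, B5=T, B5=F, B6=T, B7=F, B8=F, B9=S
input #3 (g=4, n=-1, w=2): events B1->F, B2->T, B4->S, B3->T, B5->T, B5->F, B6->T, B7->T, B9->E, B8->F; covers B1=F, B2=T, B3=T, B4=S, B5=T, B5=F, B6=T, B7=T, B8=F, B9=E
input #4 (g=4, n=-2, w=1): events B1->F, B2->T, B4->S, B3->T, B5->T, B5->F, B6->T, B7->T, B9->S, B8->F; covers B1=F, B2=T, B3=T, B4=S, B5=T, B5=F, B6=T, B7=T, B8=F, B9=S
union over the pool: B1=F, B2=T, B3=T, B3=F, B4=S, B4=E, B5=T, B5=F, B6=T, B7=T, B7=F, B8=F, B9=S, B9=E
uncovered (6 of 20): B1=T, B2=F, B6=F, B8=T, B10=T, B10=F

Answer: B1=T, B2=F, B6=F, B8=T, B10=T, B10=F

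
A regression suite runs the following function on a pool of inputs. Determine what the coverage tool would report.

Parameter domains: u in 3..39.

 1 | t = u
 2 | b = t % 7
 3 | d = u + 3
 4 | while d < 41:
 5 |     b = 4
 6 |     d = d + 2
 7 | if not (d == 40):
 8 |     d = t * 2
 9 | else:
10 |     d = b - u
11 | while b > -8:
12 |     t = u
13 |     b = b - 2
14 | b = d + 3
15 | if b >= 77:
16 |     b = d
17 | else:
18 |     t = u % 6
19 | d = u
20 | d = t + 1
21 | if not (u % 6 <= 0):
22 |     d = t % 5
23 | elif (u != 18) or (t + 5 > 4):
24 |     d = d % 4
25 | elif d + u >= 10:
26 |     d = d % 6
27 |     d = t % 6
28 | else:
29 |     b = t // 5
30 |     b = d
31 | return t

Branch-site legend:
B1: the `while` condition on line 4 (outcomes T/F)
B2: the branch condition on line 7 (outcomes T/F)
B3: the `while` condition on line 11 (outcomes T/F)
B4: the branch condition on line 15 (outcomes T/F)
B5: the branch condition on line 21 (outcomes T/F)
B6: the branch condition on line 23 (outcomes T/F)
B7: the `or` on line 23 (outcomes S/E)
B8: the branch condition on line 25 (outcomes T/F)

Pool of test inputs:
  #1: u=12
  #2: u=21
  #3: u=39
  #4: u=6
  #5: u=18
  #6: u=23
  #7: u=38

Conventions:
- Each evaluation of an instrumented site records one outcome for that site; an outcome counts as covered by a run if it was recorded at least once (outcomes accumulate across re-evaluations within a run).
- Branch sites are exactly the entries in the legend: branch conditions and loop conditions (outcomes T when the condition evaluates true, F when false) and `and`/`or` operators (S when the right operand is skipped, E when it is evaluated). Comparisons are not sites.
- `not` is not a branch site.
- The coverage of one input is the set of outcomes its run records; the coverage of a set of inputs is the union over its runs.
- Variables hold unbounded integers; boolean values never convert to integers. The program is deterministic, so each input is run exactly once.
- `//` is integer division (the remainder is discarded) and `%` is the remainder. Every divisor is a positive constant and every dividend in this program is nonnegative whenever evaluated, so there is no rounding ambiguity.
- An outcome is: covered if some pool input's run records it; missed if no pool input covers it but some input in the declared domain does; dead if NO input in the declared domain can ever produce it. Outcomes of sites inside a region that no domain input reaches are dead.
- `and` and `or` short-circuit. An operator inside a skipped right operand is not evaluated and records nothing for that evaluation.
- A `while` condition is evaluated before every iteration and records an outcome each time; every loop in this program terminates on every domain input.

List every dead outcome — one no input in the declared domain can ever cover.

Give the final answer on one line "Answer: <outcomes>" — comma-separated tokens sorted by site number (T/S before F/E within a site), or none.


sweeping the full domain (37 inputs) for each outcome:
  B2=F: never recorded by any domain input -> dead
  B6=F: never recorded by any domain input -> dead
  B8=T: never recorded by any domain input -> dead
  B8=F: never recorded by any domain input -> dead
  reachable outcomes have witnesses, e.g. B1=T (e.g. u=3), B1=F (e.g. u=3), B2=T (e.g. u=3), B3=T (e.g. u=3)
Answer: B2=F, B6=F, B8=T, B8=F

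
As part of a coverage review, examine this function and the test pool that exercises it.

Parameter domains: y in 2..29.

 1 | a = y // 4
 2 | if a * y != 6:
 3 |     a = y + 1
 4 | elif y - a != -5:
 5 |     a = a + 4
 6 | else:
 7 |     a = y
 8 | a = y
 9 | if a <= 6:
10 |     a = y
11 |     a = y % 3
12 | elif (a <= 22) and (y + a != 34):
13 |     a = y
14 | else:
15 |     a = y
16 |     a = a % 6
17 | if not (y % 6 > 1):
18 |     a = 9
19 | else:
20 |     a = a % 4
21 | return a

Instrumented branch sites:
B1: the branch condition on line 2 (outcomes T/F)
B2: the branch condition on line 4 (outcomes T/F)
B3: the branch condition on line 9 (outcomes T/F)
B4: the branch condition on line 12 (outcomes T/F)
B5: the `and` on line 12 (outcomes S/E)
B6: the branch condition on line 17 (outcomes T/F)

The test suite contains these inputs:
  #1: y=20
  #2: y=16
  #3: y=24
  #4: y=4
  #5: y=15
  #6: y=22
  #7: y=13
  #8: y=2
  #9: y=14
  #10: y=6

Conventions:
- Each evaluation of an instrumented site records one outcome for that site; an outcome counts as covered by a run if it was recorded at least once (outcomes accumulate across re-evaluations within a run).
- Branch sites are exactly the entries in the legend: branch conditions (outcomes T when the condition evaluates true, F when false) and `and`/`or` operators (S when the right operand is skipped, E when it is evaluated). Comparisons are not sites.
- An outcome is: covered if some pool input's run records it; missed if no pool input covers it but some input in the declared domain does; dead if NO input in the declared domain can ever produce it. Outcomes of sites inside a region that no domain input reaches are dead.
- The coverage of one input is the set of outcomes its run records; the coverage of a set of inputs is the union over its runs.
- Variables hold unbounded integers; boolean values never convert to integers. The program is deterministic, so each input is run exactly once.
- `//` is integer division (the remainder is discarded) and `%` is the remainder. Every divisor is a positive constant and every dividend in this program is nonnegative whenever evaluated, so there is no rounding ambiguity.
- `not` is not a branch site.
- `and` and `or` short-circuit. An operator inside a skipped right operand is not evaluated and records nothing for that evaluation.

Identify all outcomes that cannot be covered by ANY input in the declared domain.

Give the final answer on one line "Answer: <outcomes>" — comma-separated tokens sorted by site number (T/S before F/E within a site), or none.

running all 28 domain inputs and tallying outcomes:
  B2=F: never recorded by any domain input -> dead
  reachable outcomes have witnesses, e.g. B1=T (e.g. y=2), B1=F (e.g. y=6), B2=T (e.g. y=6), B3=T (e.g. y=2)

Answer: B2=F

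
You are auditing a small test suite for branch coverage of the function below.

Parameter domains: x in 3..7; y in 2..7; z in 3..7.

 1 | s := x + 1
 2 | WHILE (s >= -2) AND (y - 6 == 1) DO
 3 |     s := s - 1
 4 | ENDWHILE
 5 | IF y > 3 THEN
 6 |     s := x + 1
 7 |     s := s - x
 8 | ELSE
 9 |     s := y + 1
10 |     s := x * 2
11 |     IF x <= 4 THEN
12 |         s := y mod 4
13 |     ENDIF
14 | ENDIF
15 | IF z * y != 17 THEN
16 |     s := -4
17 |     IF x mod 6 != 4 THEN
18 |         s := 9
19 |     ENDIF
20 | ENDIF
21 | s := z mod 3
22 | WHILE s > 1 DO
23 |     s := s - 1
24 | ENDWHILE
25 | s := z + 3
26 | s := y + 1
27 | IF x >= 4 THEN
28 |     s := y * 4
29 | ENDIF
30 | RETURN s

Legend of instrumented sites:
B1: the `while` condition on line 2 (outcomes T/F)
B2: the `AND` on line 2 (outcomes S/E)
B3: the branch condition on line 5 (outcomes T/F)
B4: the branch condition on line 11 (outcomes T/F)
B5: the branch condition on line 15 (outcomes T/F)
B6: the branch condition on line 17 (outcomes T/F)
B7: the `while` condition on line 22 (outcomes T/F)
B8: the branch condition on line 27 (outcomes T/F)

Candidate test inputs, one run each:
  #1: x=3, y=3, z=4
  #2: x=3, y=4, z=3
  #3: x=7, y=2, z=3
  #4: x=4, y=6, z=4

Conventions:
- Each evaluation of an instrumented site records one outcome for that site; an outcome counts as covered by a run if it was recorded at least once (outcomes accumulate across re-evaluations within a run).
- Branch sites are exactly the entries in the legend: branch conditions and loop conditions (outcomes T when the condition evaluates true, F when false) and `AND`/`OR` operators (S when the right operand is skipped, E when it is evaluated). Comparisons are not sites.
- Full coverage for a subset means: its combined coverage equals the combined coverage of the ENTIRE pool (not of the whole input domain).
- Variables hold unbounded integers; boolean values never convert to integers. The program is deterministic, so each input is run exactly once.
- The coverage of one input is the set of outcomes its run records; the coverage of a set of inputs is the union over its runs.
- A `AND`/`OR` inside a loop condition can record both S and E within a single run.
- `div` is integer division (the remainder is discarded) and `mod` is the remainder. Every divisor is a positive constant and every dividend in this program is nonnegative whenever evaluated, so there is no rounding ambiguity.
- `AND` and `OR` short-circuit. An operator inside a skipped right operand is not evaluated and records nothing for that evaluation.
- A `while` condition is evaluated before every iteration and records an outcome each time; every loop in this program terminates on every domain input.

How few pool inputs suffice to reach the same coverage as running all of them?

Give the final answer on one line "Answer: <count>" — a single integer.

test 1 (x=3, y=3, z=4) fires B2->E, B1->F, B3->F, B4->T, B5->T, B6->T, B7->F, B8->F; hits B1=F, B2=E, B3=F, B4=T, B5=T, B6=T, B7=F, B8=F
test 2 (x=3, y=4, z=3) fires B2->E, B1->F, B3->T, B5->T, B6->T, B7->F, B8->F; hits B1=F, B2=E, B3=T, B5=T, B6=T, B7=F, B8=F
test 3 (x=7, y=2, z=3) fires B2->E, B1->F, B3->F, B4->F, B5->T, B6->T, B7->F, B8->T; hits B1=F, B2=E, B3=F, B4=F, B5=T, B6=T, B7=F, B8=T
test 4 (x=4, y=6, z=4) fires B2->E, B1->F, B3->T, B5->T, B6->F, B7->F, B8->T; hits B1=F, B2=E, B3=T, B5=T, B6=F, B7=F, B8=T
union over all inputs: B1=F, B2=E, B3=T, B3=F, B4=T, B4=F, B5=T, B6=T, B6=F, B7=F, B8=T, B8=F (12 outcomes)
size 1 is not enough: best union over all size-1 subsets is 8/12
size 2 is not enough: best union over all size-2 subsets is 11/12
size 3: inputs {1, 3, 4} cover all 12 outcomes, and no lexicographically smaller subset of this size does

Answer: 3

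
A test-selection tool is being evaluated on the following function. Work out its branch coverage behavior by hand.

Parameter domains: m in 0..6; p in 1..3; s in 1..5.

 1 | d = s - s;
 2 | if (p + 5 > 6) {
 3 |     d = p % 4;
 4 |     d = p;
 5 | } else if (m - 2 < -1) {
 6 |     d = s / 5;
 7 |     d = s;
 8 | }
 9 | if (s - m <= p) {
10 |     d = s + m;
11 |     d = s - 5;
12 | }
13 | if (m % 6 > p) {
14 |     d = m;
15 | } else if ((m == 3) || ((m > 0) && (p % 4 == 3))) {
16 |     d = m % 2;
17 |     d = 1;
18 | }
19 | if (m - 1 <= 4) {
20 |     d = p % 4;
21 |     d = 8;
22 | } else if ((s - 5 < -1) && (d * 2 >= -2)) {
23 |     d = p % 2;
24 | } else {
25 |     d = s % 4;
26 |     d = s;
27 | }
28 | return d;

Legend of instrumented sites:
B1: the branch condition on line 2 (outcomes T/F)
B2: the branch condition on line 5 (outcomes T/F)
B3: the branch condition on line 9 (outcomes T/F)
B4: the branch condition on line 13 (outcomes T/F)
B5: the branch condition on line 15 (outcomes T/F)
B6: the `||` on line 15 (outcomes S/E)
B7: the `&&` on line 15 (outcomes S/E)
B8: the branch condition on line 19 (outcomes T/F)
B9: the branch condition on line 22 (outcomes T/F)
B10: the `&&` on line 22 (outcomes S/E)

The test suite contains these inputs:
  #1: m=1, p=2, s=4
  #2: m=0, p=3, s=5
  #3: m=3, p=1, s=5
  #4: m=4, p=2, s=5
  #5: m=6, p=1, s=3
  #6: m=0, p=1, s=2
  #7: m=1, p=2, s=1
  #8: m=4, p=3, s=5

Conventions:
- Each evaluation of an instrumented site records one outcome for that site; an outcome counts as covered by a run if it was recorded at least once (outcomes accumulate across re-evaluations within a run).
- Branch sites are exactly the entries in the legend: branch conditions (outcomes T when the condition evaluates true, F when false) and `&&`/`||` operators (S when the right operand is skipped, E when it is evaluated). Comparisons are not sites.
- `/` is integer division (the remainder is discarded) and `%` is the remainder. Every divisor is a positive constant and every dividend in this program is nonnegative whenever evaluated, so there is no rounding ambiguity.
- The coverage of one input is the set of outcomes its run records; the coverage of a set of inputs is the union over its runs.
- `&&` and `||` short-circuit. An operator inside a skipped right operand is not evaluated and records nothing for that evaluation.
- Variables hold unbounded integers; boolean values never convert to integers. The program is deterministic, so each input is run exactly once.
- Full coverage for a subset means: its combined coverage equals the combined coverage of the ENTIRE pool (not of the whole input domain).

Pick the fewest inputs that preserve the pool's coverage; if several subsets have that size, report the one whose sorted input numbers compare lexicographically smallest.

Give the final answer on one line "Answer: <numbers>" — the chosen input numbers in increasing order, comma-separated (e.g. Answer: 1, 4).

input #1, m=1, p=2, s=4: events B1->T, B3->F, B4->F, B6->E, B7->E, B5->F, B8->T; outcomes B1=T, B3=F, B4=F, B5=F, B6=E, B7=E, B8=T
input #2, m=0, p=3, s=5: events B1->T, B3->F, B4->F, B6->E, B7->S, B5->F, B8->T; outcomes B1=T, B3=F, B4=F, B5=F, B6=E, B7=S, B8=T
input #3, m=3, p=1, s=5: events B1->F, B2->F, B3->F, B4->T, B8->T; outcomes B1=F, B2=F, B3=F, B4=T, B8=T
input #4, m=4, p=2, s=5: events B1->T, B3->T, B4->T, B8->T; outcomes B1=T, B3=T, B4=T, B8=T
input #5, m=6, p=1, s=3: events B1->F, B2->F, B3->T, B4->F, B6->E, B7->E, B5->F, B8->F, B10->E, B9->F; outcomes B1=F, B2=F, B3=T, B4=F, B5=F, B6=E, B7=E, B8=F, B9=F, B10=E
input #6, m=0, p=1, s=2: events B1->F, B2->T, B3->F, B4->F, B6->E, B7->S, B5->F, B8->T; outcomes B1=F, B2=T, B3=F, B4=F, B5=F, B6=E, B7=S, B8=T
input #7, m=1, p=2, s=1: events B1->T, B3->T, B4->F, B6->E, B7->E, B5->F, B8->T; outcomes B1=T, B3=T, B4=F, B5=F, B6=E, B7=E, B8=T
input #8, m=4, p=3, s=5: events B1->T, B3->T, B4->T, B8->T; outcomes B1=T, B3=T, B4=T, B8=T
the full pool covers 16 outcomes: B1=T, B1=F, B2=T, B2=F, B3=T, B3=F, B4=T, B4=F, B5=F, B6=E, B7=S, B7=E, B8=T, B8=F, B9=F, B10=E
every size-1 subset falls short of the 16 outcomes (best: 10/16)
every size-2 subset falls short of the 16 outcomes (best: 14/16)
size 3: inputs {4, 5, 6} cover all 16 outcomes, and no lexicographically smaller subset of this size does

Answer: 4, 5, 6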